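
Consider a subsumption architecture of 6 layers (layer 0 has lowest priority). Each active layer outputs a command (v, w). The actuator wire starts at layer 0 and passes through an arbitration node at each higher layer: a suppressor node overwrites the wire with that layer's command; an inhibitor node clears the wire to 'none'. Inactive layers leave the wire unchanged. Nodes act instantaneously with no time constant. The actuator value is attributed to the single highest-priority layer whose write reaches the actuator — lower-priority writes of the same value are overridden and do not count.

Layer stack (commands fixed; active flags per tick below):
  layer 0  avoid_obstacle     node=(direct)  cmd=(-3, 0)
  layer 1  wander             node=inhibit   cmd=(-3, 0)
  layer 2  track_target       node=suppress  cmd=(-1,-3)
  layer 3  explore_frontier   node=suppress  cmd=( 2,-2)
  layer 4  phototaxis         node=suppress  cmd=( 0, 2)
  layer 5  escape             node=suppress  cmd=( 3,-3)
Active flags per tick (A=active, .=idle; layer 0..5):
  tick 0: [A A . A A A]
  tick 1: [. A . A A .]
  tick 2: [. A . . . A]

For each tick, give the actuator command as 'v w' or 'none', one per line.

3 -3
0 2
3 -3

tick 0:
  [0] avoid_obstacle on; wire := (-3, 0)
  [1] wander on (inhibit); wire := none
  [2] track_target off; pass none
  [3] explore_frontier on (suppress); wire := (2, -2)
  [4] phototaxis on (suppress); wire := (0, 2)
  [5] escape on (suppress); wire := (3, -3)
  output (3, -3)
tick 1:
  [0] avoid_obstacle off; wire := none
  [1] wander on (inhibit); wire := none
  [2] track_target off; pass none
  [3] explore_frontier on (suppress); wire := (2, -2)
  [4] phototaxis on (suppress); wire := (0, 2)
  [5] escape off; pass (0, 2)
  output (0, 2)
tick 2:
  [0] avoid_obstacle off; wire := none
  [1] wander on (inhibit); wire := none
  [2] track_target off; pass none
  [3] explore_frontier off; pass none
  [4] phototaxis off; pass none
  [5] escape on (suppress); wire := (3, -3)
  output (3, -3)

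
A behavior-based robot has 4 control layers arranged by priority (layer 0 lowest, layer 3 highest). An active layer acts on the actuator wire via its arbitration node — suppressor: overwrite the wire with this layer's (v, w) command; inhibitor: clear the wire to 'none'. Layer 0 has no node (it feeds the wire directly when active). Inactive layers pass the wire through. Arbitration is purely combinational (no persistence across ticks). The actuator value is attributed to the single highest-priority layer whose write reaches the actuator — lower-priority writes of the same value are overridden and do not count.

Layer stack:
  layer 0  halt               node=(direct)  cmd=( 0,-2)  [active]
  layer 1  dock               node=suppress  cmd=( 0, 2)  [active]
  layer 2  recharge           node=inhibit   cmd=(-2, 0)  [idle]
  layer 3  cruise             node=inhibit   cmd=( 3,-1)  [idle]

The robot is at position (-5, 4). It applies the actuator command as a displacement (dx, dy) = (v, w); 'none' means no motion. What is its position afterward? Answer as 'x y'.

[0] halt on; wire := (0, -2)
[1] dock on (suppress); wire := (0, 2)
[2] recharge off; pass (0, 2)
[3] cruise off; pass (0, 2)
output (0, 2)
position: (-5, 4) + (0, 2) = (-5, 6)

-5 6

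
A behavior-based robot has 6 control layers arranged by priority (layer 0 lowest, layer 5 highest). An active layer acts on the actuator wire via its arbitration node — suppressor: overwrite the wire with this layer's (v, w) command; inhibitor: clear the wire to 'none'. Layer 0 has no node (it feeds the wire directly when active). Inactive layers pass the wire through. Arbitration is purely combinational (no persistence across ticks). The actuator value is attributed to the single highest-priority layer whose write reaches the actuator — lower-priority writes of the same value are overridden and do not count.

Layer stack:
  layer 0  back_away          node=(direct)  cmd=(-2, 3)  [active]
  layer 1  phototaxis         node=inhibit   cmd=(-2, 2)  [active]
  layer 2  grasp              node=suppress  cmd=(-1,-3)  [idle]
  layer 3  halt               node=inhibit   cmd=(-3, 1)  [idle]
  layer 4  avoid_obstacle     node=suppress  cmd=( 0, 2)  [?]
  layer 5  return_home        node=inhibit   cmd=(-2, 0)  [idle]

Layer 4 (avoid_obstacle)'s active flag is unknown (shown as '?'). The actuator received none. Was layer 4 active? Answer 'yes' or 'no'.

If layer 4 is active=yes:
  actuator would be (0, 2)
If layer 4 is active=no:
  actuator would be none
Observed none, so layer 4 was idle.

no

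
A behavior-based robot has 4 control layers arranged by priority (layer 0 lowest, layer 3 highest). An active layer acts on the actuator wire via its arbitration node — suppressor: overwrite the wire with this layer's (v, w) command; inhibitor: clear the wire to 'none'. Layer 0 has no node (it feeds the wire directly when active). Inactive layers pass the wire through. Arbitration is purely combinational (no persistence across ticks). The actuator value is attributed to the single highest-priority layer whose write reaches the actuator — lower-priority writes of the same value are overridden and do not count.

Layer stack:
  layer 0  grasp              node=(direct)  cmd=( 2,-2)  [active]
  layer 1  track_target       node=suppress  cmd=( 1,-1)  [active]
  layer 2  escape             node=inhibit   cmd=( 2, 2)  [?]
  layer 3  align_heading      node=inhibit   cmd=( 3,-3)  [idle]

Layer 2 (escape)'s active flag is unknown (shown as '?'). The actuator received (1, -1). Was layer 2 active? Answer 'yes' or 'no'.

If layer 2 is active=yes:
  actuator would be none
If layer 2 is active=no:
  actuator would be (1, -1)
Observed (1, -1), so layer 2 was idle.

no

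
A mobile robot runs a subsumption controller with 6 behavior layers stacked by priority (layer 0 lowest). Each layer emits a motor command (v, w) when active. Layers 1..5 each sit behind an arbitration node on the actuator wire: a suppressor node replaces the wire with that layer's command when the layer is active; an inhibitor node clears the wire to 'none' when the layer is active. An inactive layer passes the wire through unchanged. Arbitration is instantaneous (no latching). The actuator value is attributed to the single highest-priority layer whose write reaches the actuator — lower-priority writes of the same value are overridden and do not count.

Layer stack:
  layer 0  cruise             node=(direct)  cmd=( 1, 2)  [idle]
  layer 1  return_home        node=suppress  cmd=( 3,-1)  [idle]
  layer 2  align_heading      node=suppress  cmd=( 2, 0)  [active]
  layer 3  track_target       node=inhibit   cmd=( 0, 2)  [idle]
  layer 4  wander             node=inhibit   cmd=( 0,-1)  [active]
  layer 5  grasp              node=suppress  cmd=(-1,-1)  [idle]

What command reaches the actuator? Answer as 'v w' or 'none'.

none

layer 0 (cruise) idle — none
layer 1 (return_home) idle — unchanged: none
layer 2 (align_heading) active — suppresses: (2, 0)
layer 3 (track_target) idle — unchanged: (2, 0)
layer 4 (wander) active — inhibits: none
layer 5 (grasp) idle — unchanged: none
→ actuator none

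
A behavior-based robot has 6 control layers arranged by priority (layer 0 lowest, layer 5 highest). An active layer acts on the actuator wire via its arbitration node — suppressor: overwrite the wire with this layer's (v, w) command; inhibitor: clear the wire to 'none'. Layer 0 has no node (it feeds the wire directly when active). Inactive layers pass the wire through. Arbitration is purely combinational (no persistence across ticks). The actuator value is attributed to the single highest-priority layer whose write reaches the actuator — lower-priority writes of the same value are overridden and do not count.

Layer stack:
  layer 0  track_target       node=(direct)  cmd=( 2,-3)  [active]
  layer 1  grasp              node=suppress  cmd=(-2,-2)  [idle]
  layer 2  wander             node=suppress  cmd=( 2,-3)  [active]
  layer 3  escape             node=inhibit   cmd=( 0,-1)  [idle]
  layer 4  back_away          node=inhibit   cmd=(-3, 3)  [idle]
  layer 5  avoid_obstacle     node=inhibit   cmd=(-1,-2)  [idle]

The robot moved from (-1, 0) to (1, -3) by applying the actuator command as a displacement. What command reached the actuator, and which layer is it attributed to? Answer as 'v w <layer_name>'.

2 -3 wander

displacement = (1, -3) − (-1, 0) = (2, -3)
layer 0 (track_target) active — direct: (2, -3)
layer 1 (grasp) idle — unchanged: (2, -3)
layer 2 (wander) active — suppresses: (2, -3)
layer 3 (escape) idle — unchanged: (2, -3)
layer 4 (back_away) idle — unchanged: (2, -3)
layer 5 (avoid_obstacle) idle — unchanged: (2, -3)
→ actuator (2, -3) — from layer 2 (wander)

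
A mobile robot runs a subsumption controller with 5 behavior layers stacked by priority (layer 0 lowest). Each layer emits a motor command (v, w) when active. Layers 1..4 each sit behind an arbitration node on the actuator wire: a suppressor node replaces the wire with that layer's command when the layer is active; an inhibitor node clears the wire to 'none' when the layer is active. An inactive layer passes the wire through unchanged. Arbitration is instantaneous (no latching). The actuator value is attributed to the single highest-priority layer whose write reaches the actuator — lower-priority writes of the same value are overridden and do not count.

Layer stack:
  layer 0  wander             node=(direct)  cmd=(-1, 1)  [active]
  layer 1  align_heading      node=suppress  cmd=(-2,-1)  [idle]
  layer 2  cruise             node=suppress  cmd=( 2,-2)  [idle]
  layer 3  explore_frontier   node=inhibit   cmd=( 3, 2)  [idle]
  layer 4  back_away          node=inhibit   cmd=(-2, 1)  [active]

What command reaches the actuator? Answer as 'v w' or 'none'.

none

layer 0 (wander) active — direct: (-1, 1)
layer 1 (align_heading) idle — unchanged: (-1, 1)
layer 2 (cruise) idle — unchanged: (-1, 1)
layer 3 (explore_frontier) idle — unchanged: (-1, 1)
layer 4 (back_away) active — inhibits: none
→ actuator none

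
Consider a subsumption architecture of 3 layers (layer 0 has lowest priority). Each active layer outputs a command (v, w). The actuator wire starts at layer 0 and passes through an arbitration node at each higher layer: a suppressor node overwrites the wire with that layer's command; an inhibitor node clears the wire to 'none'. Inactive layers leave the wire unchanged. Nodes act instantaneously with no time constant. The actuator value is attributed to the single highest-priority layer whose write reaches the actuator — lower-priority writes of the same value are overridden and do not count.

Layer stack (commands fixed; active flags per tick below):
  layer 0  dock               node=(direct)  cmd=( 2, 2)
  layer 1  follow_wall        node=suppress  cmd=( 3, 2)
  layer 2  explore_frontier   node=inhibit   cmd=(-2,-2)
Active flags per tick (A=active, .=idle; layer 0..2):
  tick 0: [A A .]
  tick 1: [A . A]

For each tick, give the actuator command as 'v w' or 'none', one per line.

tick 0:
  L0 dock: active, feeds wire = (2, 2)
  L1 follow_wall: active, suppressor → wire = (3, 2)
  L2 explore_frontier: idle → wire stays (3, 2)
  actuator = (3, 2)
tick 1:
  L0 dock: active, feeds wire = (2, 2)
  L1 follow_wall: idle → wire stays (2, 2)
  L2 explore_frontier: active, inhibitor → wire = none
  actuator = none

3 2
none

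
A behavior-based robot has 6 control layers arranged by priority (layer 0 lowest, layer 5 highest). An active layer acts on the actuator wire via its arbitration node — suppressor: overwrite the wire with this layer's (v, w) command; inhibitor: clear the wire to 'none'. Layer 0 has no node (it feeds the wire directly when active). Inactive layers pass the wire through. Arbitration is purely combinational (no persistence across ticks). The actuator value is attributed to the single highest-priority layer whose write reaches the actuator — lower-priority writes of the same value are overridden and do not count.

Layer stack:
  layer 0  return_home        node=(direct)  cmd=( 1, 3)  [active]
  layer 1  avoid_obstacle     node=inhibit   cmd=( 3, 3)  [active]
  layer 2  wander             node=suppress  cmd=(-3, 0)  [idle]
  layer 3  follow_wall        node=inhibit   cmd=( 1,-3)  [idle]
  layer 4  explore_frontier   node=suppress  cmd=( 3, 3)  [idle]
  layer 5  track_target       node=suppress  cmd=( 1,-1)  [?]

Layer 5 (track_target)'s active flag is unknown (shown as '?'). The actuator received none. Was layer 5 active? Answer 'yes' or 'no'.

If layer 5 is active=yes:
  actuator would be (1, -1)
If layer 5 is active=no:
  actuator would be none
Observed none, so layer 5 was idle.

no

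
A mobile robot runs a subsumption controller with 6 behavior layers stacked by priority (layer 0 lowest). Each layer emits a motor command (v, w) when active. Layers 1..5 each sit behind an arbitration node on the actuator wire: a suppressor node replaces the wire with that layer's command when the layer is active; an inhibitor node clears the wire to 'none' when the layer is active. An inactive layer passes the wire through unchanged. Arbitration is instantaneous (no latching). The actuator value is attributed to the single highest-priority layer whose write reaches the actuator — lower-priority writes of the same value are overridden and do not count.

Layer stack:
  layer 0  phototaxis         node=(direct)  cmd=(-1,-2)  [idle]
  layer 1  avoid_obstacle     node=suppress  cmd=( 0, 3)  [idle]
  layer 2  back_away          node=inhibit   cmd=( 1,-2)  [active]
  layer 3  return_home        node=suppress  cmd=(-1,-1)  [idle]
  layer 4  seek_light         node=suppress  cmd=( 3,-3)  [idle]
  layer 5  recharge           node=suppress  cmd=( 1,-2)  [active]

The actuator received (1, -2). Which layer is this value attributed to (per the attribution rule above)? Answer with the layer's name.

layer 0 (phototaxis) idle — none
layer 1 (avoid_obstacle) idle — unchanged: none
layer 2 (back_away) active — inhibits: none
layer 3 (return_home) idle — unchanged: none
layer 4 (seek_light) idle — unchanged: none
layer 5 (recharge) active — suppresses: (1, -2)
→ actuator (1, -2)
last writer: layer 5 = recharge

recharge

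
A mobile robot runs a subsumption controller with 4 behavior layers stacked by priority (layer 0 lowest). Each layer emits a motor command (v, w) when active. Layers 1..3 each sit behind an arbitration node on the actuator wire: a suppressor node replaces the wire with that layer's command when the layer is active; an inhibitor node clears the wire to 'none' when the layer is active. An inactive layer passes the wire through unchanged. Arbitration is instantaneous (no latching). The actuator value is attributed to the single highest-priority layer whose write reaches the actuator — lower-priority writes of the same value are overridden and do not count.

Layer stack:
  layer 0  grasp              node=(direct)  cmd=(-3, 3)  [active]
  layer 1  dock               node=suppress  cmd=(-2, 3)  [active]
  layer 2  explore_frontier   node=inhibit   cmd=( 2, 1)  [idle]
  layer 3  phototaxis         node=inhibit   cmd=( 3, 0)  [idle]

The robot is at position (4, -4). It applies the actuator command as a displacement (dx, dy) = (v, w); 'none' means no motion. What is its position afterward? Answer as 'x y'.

layer 0 (grasp) active — direct: (-3, 3)
layer 1 (dock) active — suppresses: (-2, 3)
layer 2 (explore_frontier) idle — unchanged: (-2, 3)
layer 3 (phototaxis) idle — unchanged: (-2, 3)
→ actuator (-2, 3)
position: (4, -4) + (-2, 3) = (2, -1)

2 -1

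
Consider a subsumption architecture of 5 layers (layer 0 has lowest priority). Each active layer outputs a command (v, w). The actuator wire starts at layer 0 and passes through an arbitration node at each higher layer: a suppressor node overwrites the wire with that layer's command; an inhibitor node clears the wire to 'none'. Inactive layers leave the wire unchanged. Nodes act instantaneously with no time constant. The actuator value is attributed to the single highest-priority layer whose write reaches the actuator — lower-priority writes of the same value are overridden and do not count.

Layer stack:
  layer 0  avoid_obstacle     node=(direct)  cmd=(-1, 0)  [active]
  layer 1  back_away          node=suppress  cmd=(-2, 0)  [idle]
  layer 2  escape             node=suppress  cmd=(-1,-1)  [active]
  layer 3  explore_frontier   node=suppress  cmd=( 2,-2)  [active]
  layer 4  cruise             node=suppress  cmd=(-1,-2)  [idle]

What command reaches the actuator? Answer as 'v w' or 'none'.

2 -2

L0 avoid_obstacle: active, feeds wire = (-1, 0)
L1 back_away: idle → wire stays (-1, 0)
L2 escape: active, suppressor → wire = (-1, -1)
L3 explore_frontier: active, suppressor → wire = (2, -2)
L4 cruise: idle → wire stays (2, -2)
actuator = (2, -2)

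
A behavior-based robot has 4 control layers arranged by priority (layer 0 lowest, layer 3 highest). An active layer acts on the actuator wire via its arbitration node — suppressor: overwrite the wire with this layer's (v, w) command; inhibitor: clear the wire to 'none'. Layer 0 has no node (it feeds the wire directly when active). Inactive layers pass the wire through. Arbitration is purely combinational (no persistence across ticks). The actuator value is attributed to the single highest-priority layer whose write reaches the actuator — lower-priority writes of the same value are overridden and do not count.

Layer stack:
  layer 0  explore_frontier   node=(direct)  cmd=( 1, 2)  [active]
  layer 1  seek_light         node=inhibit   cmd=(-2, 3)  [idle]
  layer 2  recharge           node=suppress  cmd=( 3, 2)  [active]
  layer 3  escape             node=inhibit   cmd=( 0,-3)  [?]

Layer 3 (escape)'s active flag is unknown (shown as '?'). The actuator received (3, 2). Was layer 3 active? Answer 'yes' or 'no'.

no

If layer 3 is active=yes:
  actuator would be none
If layer 3 is active=no:
  actuator would be (3, 2)
Observed (3, 2), so layer 3 was idle.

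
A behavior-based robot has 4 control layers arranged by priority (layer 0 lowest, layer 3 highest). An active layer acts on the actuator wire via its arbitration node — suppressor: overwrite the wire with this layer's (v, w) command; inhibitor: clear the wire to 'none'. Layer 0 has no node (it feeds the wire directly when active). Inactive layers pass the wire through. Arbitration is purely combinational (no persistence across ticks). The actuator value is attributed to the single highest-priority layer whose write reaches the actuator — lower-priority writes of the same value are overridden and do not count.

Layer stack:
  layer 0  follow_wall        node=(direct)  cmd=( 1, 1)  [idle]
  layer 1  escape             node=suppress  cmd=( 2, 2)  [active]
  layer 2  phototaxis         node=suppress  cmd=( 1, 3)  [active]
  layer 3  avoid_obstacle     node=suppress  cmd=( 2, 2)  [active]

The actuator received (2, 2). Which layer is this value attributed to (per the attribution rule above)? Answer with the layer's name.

L0 follow_wall: idle → wire = none
L1 escape: active, suppressor → wire = (2, 2)
L2 phototaxis: active, suppressor → wire = (1, 3)
L3 avoid_obstacle: active, suppressor → wire = (2, 2)
actuator = (2, 2)
last writer: layer 3 = avoid_obstacle

avoid_obstacle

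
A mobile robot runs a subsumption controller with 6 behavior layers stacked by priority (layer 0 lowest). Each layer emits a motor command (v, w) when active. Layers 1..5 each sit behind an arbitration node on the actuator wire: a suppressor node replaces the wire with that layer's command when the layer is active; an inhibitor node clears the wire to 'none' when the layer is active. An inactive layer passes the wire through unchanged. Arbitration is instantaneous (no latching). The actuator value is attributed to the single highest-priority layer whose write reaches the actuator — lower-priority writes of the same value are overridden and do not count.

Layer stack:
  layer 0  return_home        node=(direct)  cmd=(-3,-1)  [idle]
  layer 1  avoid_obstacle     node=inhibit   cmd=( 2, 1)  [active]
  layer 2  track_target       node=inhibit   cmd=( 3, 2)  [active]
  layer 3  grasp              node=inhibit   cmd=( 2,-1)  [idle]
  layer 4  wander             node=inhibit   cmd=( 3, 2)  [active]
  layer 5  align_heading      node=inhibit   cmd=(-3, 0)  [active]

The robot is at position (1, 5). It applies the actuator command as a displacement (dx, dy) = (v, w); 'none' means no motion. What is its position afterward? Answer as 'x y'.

1 5

[0] return_home off; wire := none
[1] avoid_obstacle on (inhibit); wire := none
[2] track_target on (inhibit); wire := none
[3] grasp off; pass none
[4] wander on (inhibit); wire := none
[5] align_heading on (inhibit); wire := none
output none
position: (1, 5) + none = (1, 5)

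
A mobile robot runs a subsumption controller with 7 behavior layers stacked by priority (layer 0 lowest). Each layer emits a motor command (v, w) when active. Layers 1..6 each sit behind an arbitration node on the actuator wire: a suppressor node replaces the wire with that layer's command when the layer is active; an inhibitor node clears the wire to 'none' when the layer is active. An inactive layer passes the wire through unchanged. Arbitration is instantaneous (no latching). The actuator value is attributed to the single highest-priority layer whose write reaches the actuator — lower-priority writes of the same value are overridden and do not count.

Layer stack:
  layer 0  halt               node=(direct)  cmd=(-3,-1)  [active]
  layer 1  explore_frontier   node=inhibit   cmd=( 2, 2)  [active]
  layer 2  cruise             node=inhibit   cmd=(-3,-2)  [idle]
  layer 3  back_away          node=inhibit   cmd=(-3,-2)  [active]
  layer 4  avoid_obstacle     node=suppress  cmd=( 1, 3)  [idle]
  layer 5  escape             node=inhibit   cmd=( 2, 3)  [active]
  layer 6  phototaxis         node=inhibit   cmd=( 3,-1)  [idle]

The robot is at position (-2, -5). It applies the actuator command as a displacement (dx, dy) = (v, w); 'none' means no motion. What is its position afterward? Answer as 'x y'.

layer 0 (halt) active — direct: (-3, -1)
layer 1 (explore_frontier) active — inhibits: none
layer 2 (cruise) idle — unchanged: none
layer 3 (back_away) active — inhibits: none
layer 4 (avoid_obstacle) idle — unchanged: none
layer 5 (escape) active — inhibits: none
layer 6 (phototaxis) idle — unchanged: none
→ actuator none
position: (-2, -5) + none = (-2, -5)

-2 -5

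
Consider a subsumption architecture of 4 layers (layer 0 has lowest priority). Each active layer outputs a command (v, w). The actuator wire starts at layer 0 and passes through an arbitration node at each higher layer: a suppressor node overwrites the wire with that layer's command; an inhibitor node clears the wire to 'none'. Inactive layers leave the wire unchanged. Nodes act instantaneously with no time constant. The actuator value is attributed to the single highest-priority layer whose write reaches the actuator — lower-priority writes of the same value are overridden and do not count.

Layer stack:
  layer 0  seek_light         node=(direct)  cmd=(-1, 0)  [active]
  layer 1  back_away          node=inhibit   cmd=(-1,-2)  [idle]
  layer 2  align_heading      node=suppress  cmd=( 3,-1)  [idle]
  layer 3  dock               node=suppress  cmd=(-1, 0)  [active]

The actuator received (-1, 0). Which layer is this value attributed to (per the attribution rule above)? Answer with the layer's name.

L0 seek_light: active, feeds wire = (-1, 0)
L1 back_away: idle → wire stays (-1, 0)
L2 align_heading: idle → wire stays (-1, 0)
L3 dock: active, suppressor → wire = (-1, 0)
actuator = (-1, 0)
last writer: layer 3 = dock

dock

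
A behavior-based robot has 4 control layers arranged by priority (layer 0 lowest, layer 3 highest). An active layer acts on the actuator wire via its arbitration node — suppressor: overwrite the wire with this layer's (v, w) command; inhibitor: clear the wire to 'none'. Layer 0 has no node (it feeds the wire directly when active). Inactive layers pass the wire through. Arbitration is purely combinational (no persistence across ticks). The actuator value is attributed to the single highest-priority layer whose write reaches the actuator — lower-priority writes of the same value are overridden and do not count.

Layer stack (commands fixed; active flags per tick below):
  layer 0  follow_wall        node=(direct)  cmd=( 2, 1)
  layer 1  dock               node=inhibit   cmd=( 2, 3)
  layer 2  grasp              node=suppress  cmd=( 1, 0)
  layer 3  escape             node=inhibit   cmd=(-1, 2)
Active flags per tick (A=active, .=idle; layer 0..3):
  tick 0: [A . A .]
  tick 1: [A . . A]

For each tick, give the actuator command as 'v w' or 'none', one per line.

tick 0:
  [0] follow_wall on; wire := (2, 1)
  [1] dock off; pass (2, 1)
  [2] grasp on (suppress); wire := (1, 0)
  [3] escape off; pass (1, 0)
  output (1, 0)
tick 1:
  [0] follow_wall on; wire := (2, 1)
  [1] dock off; pass (2, 1)
  [2] grasp off; pass (2, 1)
  [3] escape on (inhibit); wire := none
  output none

1 0
none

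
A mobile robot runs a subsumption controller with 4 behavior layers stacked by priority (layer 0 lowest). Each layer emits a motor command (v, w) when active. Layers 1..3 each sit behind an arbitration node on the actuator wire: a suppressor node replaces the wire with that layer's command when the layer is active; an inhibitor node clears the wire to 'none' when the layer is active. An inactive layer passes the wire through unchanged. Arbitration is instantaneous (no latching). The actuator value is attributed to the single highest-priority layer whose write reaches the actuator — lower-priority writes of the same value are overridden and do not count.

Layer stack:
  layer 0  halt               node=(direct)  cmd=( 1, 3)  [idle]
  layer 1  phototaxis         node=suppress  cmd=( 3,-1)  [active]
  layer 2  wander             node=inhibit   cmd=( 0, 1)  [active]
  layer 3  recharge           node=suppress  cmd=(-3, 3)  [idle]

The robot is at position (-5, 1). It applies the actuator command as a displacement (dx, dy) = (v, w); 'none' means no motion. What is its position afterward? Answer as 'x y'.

[0] halt off; wire := none
[1] phototaxis on (suppress); wire := (3, -1)
[2] wander on (inhibit); wire := none
[3] recharge off; pass none
output none
position: (-5, 1) + none = (-5, 1)

-5 1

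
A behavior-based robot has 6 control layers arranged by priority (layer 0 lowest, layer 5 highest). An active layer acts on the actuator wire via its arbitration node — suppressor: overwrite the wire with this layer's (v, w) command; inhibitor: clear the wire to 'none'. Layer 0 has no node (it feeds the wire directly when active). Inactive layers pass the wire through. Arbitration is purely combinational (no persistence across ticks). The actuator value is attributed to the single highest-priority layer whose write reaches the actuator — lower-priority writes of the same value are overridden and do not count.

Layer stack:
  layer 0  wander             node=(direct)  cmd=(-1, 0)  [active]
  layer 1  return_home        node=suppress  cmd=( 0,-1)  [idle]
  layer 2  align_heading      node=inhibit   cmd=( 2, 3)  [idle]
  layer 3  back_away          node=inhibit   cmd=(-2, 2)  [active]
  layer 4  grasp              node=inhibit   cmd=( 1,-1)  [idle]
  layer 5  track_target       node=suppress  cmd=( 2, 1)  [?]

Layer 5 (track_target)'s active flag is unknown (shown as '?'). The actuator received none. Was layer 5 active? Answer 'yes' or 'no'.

If layer 5 is active=yes:
  actuator would be (2, 1)
If layer 5 is active=no:
  actuator would be none
Observed none, so layer 5 was idle.

no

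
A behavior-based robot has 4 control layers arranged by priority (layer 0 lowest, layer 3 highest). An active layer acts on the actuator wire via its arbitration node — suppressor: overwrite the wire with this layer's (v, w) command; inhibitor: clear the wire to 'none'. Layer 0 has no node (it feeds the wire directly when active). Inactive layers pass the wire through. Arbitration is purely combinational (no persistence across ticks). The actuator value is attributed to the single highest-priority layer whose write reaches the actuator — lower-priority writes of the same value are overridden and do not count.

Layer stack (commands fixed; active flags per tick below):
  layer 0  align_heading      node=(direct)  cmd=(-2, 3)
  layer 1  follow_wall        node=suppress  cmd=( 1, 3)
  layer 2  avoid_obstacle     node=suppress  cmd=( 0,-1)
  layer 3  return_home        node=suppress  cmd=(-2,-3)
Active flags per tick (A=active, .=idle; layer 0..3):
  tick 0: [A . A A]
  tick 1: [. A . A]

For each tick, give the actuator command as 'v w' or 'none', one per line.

tick 0:
  L0 align_heading: active, feeds wire = (-2, 3)
  L1 follow_wall: idle → wire stays (-2, 3)
  L2 avoid_obstacle: active, suppressor → wire = (0, -1)
  L3 return_home: active, suppressor → wire = (-2, -3)
  actuator = (-2, -3)
tick 1:
  L0 align_heading: idle → wire = none
  L1 follow_wall: active, suppressor → wire = (1, 3)
  L2 avoid_obstacle: idle → wire stays (1, 3)
  L3 return_home: active, suppressor → wire = (-2, -3)
  actuator = (-2, -3)

-2 -3
-2 -3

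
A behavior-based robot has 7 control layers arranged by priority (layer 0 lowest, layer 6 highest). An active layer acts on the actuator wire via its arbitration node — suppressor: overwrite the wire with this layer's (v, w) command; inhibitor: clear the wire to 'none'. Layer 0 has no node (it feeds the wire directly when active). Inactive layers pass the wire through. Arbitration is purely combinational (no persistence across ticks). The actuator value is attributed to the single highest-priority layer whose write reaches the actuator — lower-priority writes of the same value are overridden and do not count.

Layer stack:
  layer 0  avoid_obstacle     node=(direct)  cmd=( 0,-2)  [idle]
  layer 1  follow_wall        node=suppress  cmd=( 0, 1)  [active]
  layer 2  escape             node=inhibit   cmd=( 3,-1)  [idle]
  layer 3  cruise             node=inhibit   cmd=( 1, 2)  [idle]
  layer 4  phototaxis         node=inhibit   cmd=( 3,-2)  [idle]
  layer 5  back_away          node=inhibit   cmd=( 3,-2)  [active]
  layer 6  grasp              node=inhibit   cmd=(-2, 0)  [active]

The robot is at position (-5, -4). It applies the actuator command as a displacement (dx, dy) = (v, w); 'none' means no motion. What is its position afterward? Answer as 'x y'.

-5 -4

[0] avoid_obstacle off; wire := none
[1] follow_wall on (suppress); wire := (0, 1)
[2] escape off; pass (0, 1)
[3] cruise off; pass (0, 1)
[4] phototaxis off; pass (0, 1)
[5] back_away on (inhibit); wire := none
[6] grasp on (inhibit); wire := none
output none
position: (-5, -4) + none = (-5, -4)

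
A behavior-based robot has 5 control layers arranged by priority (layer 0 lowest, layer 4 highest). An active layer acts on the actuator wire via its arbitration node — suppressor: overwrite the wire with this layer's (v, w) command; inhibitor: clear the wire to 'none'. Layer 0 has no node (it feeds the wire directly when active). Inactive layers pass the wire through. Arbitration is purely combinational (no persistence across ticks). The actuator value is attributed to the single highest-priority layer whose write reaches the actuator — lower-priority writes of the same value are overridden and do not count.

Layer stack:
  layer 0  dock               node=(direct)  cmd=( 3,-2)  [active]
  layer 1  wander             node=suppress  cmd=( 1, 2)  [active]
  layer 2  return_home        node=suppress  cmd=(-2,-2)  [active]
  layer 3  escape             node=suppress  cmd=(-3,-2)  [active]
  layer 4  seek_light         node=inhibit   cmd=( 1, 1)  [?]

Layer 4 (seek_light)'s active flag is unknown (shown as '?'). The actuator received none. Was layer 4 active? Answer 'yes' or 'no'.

If layer 4 is active=yes:
  actuator would be none
If layer 4 is active=no:
  actuator would be (-3, -2)
Observed none, so layer 4 was active.

yes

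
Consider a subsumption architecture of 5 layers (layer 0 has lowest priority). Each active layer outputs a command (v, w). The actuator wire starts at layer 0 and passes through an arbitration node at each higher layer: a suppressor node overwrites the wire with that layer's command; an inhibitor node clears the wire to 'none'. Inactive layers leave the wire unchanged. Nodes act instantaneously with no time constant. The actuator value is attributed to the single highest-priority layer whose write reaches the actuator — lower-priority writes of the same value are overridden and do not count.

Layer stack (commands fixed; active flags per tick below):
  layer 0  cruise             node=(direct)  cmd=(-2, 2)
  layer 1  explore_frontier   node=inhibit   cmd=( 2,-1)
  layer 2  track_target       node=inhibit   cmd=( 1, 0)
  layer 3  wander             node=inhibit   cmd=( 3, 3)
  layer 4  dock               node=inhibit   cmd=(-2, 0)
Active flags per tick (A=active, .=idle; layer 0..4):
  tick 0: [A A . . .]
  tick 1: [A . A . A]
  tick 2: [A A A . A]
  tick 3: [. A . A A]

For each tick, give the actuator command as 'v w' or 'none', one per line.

tick 0:
  layer 0 (cruise) active — direct: (-2, 2)
  layer 1 (explore_frontier) active — inhibits: none
  layer 2 (track_target) idle — unchanged: none
  layer 3 (wander) idle — unchanged: none
  layer 4 (dock) idle — unchanged: none
  → actuator none
tick 1:
  layer 0 (cruise) active — direct: (-2, 2)
  layer 1 (explore_frontier) idle — unchanged: (-2, 2)
  layer 2 (track_target) active — inhibits: none
  layer 3 (wander) idle — unchanged: none
  layer 4 (dock) active — inhibits: none
  → actuator none
tick 2:
  layer 0 (cruise) active — direct: (-2, 2)
  layer 1 (explore_frontier) active — inhibits: none
  layer 2 (track_target) active — inhibits: none
  layer 3 (wander) idle — unchanged: none
  layer 4 (dock) active — inhibits: none
  → actuator none
tick 3:
  layer 0 (cruise) idle — none
  layer 1 (explore_frontier) active — inhibits: none
  layer 2 (track_target) idle — unchanged: none
  layer 3 (wander) active — inhibits: none
  layer 4 (dock) active — inhibits: none
  → actuator none

none
none
none
none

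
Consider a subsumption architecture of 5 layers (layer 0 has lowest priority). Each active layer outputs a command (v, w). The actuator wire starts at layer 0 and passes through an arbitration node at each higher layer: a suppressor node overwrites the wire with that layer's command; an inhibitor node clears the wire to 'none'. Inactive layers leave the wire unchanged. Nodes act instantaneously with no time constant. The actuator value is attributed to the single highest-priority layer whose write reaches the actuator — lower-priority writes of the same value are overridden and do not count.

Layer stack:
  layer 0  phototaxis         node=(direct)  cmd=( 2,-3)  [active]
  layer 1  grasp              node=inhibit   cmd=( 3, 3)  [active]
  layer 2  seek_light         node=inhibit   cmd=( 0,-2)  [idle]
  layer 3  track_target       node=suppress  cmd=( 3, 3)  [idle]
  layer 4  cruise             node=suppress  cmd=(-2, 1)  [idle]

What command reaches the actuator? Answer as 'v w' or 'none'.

L0 phototaxis: active, feeds wire = (2, -3)
L1 grasp: active, inhibitor → wire = none
L2 seek_light: idle → wire stays none
L3 track_target: idle → wire stays none
L4 cruise: idle → wire stays none
actuator = none

none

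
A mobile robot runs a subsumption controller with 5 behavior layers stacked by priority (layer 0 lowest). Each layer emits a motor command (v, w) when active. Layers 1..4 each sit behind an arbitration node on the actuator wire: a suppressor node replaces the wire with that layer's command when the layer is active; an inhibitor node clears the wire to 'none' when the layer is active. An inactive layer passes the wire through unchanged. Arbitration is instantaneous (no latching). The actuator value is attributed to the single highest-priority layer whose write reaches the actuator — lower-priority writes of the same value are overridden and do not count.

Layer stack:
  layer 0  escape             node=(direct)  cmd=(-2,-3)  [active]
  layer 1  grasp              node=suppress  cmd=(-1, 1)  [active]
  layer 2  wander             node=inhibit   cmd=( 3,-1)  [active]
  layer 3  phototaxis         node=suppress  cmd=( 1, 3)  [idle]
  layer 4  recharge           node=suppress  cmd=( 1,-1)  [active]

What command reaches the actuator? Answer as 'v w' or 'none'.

[0] escape on; wire := (-2, -3)
[1] grasp on (suppress); wire := (-1, 1)
[2] wander on (inhibit); wire := none
[3] phototaxis off; pass none
[4] recharge on (suppress); wire := (1, -1)
output (1, -1)

1 -1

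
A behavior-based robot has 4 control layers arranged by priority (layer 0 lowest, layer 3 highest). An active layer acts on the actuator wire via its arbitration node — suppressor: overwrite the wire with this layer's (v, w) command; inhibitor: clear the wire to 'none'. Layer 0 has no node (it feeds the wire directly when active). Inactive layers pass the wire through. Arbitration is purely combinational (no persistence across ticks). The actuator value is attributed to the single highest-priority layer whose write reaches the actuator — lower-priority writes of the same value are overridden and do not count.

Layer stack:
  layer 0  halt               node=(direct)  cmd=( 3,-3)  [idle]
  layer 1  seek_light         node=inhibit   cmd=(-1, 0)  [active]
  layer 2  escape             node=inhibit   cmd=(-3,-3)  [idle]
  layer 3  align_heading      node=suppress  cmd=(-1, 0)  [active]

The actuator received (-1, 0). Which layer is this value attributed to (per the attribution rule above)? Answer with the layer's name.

align_heading

[0] halt off; wire := none
[1] seek_light on (inhibit); wire := none
[2] escape off; pass none
[3] align_heading on (suppress); wire := (-1, 0)
output (-1, 0)
last writer: layer 3 = align_heading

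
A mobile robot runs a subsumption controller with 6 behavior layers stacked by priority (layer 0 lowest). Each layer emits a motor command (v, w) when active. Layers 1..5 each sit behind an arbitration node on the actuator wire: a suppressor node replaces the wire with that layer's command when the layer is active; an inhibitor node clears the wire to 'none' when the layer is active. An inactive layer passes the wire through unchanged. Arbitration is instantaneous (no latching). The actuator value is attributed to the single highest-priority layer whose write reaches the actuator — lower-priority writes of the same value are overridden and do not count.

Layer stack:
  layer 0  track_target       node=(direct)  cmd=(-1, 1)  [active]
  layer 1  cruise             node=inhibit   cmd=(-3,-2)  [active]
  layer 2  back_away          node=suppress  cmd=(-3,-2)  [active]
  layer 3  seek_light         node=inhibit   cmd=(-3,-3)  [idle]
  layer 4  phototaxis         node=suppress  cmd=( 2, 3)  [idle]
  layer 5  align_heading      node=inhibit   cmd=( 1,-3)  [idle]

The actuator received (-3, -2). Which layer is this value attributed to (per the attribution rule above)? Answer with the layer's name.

L0 track_target: active, feeds wire = (-1, 1)
L1 cruise: active, inhibitor → wire = none
L2 back_away: active, suppressor → wire = (-3, -2)
L3 seek_light: idle → wire stays (-3, -2)
L4 phototaxis: idle → wire stays (-3, -2)
L5 align_heading: idle → wire stays (-3, -2)
actuator = (-3, -2)
last writer: layer 2 = back_away

back_away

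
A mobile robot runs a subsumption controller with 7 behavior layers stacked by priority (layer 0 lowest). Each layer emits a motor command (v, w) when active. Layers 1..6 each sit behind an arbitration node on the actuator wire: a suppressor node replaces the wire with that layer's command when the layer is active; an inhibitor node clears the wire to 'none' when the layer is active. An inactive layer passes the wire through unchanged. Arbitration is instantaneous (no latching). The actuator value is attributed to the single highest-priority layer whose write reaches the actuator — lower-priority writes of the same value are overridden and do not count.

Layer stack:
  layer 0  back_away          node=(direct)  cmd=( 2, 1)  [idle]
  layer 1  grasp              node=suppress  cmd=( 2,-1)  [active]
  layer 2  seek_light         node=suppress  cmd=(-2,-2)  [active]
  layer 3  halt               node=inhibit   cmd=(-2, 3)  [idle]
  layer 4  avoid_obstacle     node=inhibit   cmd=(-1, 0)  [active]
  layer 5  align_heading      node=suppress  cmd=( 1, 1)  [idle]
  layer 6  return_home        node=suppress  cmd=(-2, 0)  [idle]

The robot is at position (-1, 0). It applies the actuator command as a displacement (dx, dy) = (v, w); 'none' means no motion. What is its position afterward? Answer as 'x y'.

-1 0

L0 back_away: idle → wire = none
L1 grasp: active, suppressor → wire = (2, -1)
L2 seek_light: active, suppressor → wire = (-2, -2)
L3 halt: idle → wire stays (-2, -2)
L4 avoid_obstacle: active, inhibitor → wire = none
L5 align_heading: idle → wire stays none
L6 return_home: idle → wire stays none
actuator = none
position: (-1, 0) + none = (-1, 0)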